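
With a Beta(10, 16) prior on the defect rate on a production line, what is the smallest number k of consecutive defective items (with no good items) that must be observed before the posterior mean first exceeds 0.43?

After k defective items and 0 good items the posterior is Beta(10+k, 16), with mean (10+k)/(10+16+k).
Set (10+k)/(26+k) > 0.43 and solve: k > (0.43·26 − 10)/(1 − 0.43) = 2.070.
The smallest integer exceeding 2.070 is 3.

k = 3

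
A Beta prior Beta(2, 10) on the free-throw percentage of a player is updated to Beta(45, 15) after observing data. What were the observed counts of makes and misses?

Beta is conjugate to the binomial likelihood: posterior = Beta(a+s, b+f).
Match parameters: s=45−2=43, f=15−10=5.

43 makes and 5 misses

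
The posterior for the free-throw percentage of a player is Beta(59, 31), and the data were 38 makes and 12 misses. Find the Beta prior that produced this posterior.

Beta(21, 19)

Under Beta–binomial conjugacy the posterior parameters are (a+s, b+f).
So a = 59 − 38 = 21 and b = 31 − 12 = 19.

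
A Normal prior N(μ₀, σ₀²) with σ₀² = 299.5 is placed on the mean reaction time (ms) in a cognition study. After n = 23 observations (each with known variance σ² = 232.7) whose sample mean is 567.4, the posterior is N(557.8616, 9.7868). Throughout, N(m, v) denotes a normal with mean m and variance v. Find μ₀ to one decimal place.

With known observation variance, the Normal–Normal posterior has precision τ_n = τ₀ + n/σ² and mean μ_n = (τ₀μ₀ + (n/σ²)x̄)/τ_n.
Here τ₀ = 1/299.5 = 0.003339 and τ_data = 23/232.7 = 0.098840, so τ_n = 0.102179.
Rearranging for μ₀: μ₀ = (μ_n·τ_n − τ_data·x̄)/τ₀ = (557.8616·0.102179 − 0.098840·567.4) / 0.003339 = 0.919924/0.003339 ≈ 275.5.

μ₀ = 275.5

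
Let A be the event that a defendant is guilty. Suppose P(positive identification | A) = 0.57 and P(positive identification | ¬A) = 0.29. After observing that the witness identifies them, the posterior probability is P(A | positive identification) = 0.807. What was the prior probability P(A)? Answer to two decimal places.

P(A) = 0.68

In odds form, posterior odds = prior odds × likelihood ratio, so prior odds = posterior odds ÷ LR.
Posterior odds = 0.807/(1−0.807) = 4.1813. LR = 0.57/0.29 = 1.9655.
Prior odds = 4.1813/1.9655 = 2.1273, so P(A) = 2.1273/(1+2.1273) ≈ 0.68.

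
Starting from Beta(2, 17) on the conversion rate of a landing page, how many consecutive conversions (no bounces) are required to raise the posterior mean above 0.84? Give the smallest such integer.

k = 88

After k conversions and 0 bounces the posterior is Beta(2+k, 17), with mean (2+k)/(2+17+k).
Set (2+k)/(19+k) > 0.84 and solve: k > (0.84·19 − 2)/(1 − 0.84) = 87.250.
The smallest integer exceeding 87.250 is 88, and checking k=88: (90)/(107) = 0.8411 > 0.84.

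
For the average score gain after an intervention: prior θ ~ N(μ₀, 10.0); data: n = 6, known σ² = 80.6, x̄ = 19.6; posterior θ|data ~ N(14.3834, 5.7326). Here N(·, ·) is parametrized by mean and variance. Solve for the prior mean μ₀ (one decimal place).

With known observation variance, the Normal–Normal posterior has precision τ_n = τ₀ + n/σ² and mean μ_n = (τ₀μ₀ + (n/σ²)x̄)/τ_n.
Here τ₀ = 1/10.0 = 0.100000 and τ_data = 6/80.6 = 0.074442, so τ_n = 0.174442.
Rearranging for μ₀: μ₀ = (μ_n·τ_n − τ_data·x̄)/τ₀ = (14.3834·0.174442 − 0.074442·19.6) / 0.100000 = 1.050006/0.100000 ≈ 10.5.

μ₀ = 10.5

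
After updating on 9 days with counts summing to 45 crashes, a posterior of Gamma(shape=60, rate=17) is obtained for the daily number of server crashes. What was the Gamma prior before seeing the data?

A Gamma(α, β) prior (rate parametrization) on a Poisson rate with n observations summing to S gives posterior Gamma(α+S, β+n).
So α = 60 − 45 = 15 and β = 17 − 9 = 8.

Gamma(shape=15, rate=8)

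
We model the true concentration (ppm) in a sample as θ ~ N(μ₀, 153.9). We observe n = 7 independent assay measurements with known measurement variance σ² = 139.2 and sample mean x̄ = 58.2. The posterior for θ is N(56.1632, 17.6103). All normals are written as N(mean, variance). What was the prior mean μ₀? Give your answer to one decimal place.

With known observation variance, the Normal–Normal posterior has precision τ_n = τ₀ + n/σ² and mean μ_n = (τ₀μ₀ + (n/σ²)x̄)/τ_n.
Here τ₀ = 1/153.9 = 0.006498 and τ_data = 7/139.2 = 0.050287, so τ_n = 0.056785.
Rearranging for μ₀: μ₀ = (μ_n·τ_n − τ_data·x̄)/τ₀ = (56.1632·0.056785 − 0.050287·58.2) / 0.006498 = 0.262524/0.006498 ≈ 40.4.

μ₀ = 40.4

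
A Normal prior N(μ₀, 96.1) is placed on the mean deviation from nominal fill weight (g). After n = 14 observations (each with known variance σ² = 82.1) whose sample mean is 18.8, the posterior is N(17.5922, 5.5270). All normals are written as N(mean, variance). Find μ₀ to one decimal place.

μ₀ = -2.2

With known observation variance, the Normal–Normal posterior has precision τ_n = τ₀ + n/σ² and mean μ_n = (τ₀μ₀ + (n/σ²)x̄)/τ_n.
Here τ₀ = 1/96.1 = 0.010406 and τ_data = 14/82.1 = 0.170524, so τ_n = 0.180930.
Rearranging for μ₀: μ₀ = (μ_n·τ_n − τ_data·x̄)/τ₀ = (17.5922·0.180930 − 0.170524·18.8) / 0.010406 = -0.022894/0.010406 ≈ -2.2.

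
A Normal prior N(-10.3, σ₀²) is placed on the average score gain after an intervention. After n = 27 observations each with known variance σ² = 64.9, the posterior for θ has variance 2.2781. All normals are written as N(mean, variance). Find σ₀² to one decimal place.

σ₀² = 43.6

For the Normal–Normal model with known σ², precisions add: τ_n = τ₀ + n/σ².
So 1/σ₀² = 1/2.2781 − 27/64.9 = 0.438962 − 0.416025 = 0.022937.
Hence σ₀² = 1/0.022937 ≈ 43.6.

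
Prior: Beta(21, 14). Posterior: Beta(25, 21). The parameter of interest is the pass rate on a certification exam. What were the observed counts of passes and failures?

4 passes and 7 failures

Under Beta–binomial conjugacy the posterior parameters are (a+s, b+f).
So s = 25 − 21 = 4 and f = 21 − 14 = 7.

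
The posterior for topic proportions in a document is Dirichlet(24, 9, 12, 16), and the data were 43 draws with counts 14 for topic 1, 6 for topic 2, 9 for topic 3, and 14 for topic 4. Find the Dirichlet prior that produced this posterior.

Dirichlet(10, 3, 3, 2)

For a Dirichlet(α) prior with multinomial counts c, the posterior is Dirichlet(α + c) componentwise.
Subtract each count from the matching posterior parameter: 24−14=10, 9−6=3, 12−9=3, 16−14=2.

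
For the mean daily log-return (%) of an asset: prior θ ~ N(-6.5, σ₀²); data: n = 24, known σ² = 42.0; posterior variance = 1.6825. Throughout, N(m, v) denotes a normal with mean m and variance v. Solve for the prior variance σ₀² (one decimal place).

Posterior precision equals prior precision plus data precision: 1/σ_n² = 1/σ₀² + n/σ².
So 1/σ₀² = 1/1.6825 − 24/42.0 = 0.594354 − 0.571429 = 0.022925.
Hence σ₀² = 1/0.022925 ≈ 43.6.

σ₀² = 43.6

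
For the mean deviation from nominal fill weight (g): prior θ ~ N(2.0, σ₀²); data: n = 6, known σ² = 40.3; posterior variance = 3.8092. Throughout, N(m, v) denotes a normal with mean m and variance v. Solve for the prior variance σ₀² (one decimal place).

For the Normal–Normal model with known σ², precisions add: τ_n = τ₀ + n/σ².
So 1/σ₀² = 1/3.8092 − 6/40.3 = 0.262522 − 0.148883 = 0.113639.
Hence σ₀² = 1/0.113639 ≈ 8.8.

σ₀² = 8.8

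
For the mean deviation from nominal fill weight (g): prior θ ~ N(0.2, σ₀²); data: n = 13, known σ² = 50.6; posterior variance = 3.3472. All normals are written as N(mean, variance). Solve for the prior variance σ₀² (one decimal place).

For the Normal–Normal model with known σ², precisions add: τ_n = τ₀ + n/σ².
So 1/σ₀² = 1/3.3472 − 13/50.6 = 0.298757 − 0.256917 = 0.041840.
Hence σ₀² = 1/0.041840 ≈ 23.9.

σ₀² = 23.9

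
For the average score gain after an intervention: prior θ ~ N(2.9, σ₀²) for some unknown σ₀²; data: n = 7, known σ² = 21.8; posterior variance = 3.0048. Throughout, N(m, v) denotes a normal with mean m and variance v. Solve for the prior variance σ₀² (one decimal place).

Posterior precision equals prior precision plus data precision: 1/σ_n² = 1/σ₀² + n/σ².
So 1/σ₀² = 1/3.0048 − 7/21.8 = 0.332801 − 0.321101 = 0.011700.
Hence σ₀² = 1/0.011700 ≈ 85.5.

σ₀² = 85.5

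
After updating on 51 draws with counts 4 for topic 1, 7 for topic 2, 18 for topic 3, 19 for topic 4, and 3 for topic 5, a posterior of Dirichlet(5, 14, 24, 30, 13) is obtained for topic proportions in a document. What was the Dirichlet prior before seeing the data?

Dirichlet(1, 7, 6, 11, 10)

For a Dirichlet(α) prior with multinomial counts c, the posterior is Dirichlet(α + c) componentwise.
Subtract each count from the matching posterior parameter: 5−4=1, 14−7=7, 24−18=6, 30−19=11, 13−3=10.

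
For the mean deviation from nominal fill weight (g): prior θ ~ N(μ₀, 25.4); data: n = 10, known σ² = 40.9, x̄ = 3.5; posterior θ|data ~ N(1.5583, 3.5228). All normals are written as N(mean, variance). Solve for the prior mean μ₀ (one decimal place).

μ₀ = -10.5

The posterior mean is a precision-weighted average: μ_n = (τ₀μ₀ + τ_data·x̄)/(τ₀+τ_data), with τ₀=1/σ₀² and τ_data=n/σ².
Here τ₀ = 1/25.4 = 0.039370 and τ_data = 10/40.9 = 0.244499, so τ_n = 0.283869.
Rearranging for μ₀: μ₀ = (μ_n·τ_n − τ_data·x̄)/τ₀ = (1.5583·0.283869 − 0.244499·3.5) / 0.039370 = -0.413393/0.039370 ≈ -10.5.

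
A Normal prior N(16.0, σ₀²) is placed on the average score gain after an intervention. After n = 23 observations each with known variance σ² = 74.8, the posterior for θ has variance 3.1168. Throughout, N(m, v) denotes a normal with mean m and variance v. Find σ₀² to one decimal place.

σ₀² = 74.9

For the Normal–Normal model with known σ², precisions add: τ_n = τ₀ + n/σ².
So 1/σ₀² = 1/3.1168 − 23/74.8 = 0.320842 − 0.307487 = 0.013355.
Hence σ₀² = 1/0.013355 ≈ 74.9.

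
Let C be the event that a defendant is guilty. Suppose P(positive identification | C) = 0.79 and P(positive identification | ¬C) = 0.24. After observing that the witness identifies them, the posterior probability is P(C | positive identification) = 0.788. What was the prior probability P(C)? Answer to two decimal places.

P(C) = 0.53

Bayes' rule in odds form gives O(C|E) = O(C)·[P(E|C)/P(E|¬C)], hence O(C) = O(C|E)/LR.
Posterior odds = 0.788/(1−0.788) = 3.7170. LR = 0.79/0.24 = 3.2917.
Prior odds = 3.7170/3.2917 = 1.1292, so P(C) = 1.1292/(1+1.1292) ≈ 0.53.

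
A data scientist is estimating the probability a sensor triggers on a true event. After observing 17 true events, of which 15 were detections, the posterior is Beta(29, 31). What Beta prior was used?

A Beta(a, b) prior with s successes and f failures in binomial data gives a Beta(a+s, b+f) posterior.
So a = 29 − 15 = 14 and b = 31 − 2 = 29.

Beta(14, 29)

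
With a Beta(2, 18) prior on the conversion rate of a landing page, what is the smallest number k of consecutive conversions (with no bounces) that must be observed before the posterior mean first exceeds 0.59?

After k conversions and 0 bounces the posterior is Beta(2+k, 18), with mean (2+k)/(2+18+k).
Set (2+k)/(20+k) > 0.59 and solve: k > (0.59·20 − 2)/(1 − 0.59) = 23.902.
The smallest integer exceeding 23.902 is 24, and checking k=24: (26)/(44) = 0.5909 > 0.59.

k = 24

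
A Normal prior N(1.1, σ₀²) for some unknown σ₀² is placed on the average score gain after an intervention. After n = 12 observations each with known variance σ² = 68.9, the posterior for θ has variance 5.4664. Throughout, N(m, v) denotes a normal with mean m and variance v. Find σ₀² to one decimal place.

σ₀² = 114.0

For the Normal–Normal model with known σ², precisions add: τ_n = τ₀ + n/σ².
So 1/σ₀² = 1/5.4664 − 12/68.9 = 0.182936 − 0.174165 = 0.008771.
Hence σ₀² = 1/0.008771 ≈ 114.0.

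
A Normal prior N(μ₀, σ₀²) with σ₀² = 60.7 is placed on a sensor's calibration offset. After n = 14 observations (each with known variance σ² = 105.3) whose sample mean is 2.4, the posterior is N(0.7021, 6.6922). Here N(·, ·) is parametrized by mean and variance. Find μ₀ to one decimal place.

The posterior mean is a precision-weighted average: μ_n = (τ₀μ₀ + τ_data·x̄)/(τ₀+τ_data), with τ₀=1/σ₀² and τ_data=n/σ².
Here τ₀ = 1/60.7 = 0.016474 and τ_data = 14/105.3 = 0.132953, so τ_n = 0.149427.
Rearranging for μ₀: μ₀ = (μ_n·τ_n − τ_data·x̄)/τ₀ = (0.7021·0.149427 − 0.132953·2.4) / 0.016474 = -0.214175/0.016474 ≈ -13.0.

μ₀ = -13.0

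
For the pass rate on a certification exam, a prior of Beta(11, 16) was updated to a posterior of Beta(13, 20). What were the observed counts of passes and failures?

2 passes and 4 failures

Beta is conjugate to the binomial likelihood: posterior = Beta(a+s, b+f).
Match parameters: s=13−11=2, f=20−16=4.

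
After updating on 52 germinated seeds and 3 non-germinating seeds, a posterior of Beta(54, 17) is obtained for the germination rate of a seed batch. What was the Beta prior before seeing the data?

Under Beta–binomial conjugacy the posterior parameters are (a+s, b+f).
Subtract the data counts: 54−52=2, 17−3=14.

Beta(2, 14)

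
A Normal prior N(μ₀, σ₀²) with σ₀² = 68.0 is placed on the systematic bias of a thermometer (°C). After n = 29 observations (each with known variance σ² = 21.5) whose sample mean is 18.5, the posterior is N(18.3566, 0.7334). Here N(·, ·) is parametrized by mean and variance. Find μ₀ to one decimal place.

μ₀ = 5.2

The posterior mean is a precision-weighted average: μ_n = (τ₀μ₀ + τ_data·x̄)/(τ₀+τ_data), with τ₀=1/σ₀² and τ_data=n/σ².
Here τ₀ = 1/68.0 = 0.014706 and τ_data = 29/21.5 = 1.348837, so τ_n = 1.363543.
Rearranging for μ₀: μ₀ = (μ_n·τ_n − τ_data·x̄)/τ₀ = (18.3566·1.363543 − 1.348837·18.5) / 0.014706 = 0.076529/0.014706 ≈ 5.2.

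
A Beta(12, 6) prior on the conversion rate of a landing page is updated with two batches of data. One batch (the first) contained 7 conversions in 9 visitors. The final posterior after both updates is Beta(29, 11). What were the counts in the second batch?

10 conversions and 3 bounces

Sequential conjugate updates are equivalent to a single update on the pooled data, so total successes = posterior α − prior α and total failures = posterior β − prior β.
Total across both batches: 29−12=17 conversions, 11−6=5 bounces.
Subtract the first batch: 17−7=10 conversions and 5−2=3 bounces.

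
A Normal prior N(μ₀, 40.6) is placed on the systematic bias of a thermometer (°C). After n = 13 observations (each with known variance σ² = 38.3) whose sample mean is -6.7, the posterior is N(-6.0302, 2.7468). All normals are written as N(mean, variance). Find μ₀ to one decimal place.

With known observation variance, the Normal–Normal posterior has precision τ_n = τ₀ + n/σ² and mean μ_n = (τ₀μ₀ + (n/σ²)x̄)/τ_n.
Here τ₀ = 1/40.6 = 0.024631 and τ_data = 13/38.3 = 0.339426, so τ_n = 0.364057.
Rearranging for μ₀: μ₀ = (μ_n·τ_n − τ_data·x̄)/τ₀ = (-6.0302·0.364057 − 0.339426·-6.7) / 0.024631 = 0.078818/0.024631 ≈ 3.2.

μ₀ = 3.2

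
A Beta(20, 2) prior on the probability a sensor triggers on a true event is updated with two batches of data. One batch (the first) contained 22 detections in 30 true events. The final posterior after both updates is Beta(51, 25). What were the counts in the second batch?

9 detections and 15 misses

Sequential conjugate updates are equivalent to a single update on the pooled data, so total successes = posterior α − prior α and total failures = posterior β − prior β.
Total across both batches: 51−20=31 detections, 25−2=23 misses.
Subtract the first batch: 31−22=9 detections and 23−8=15 misses.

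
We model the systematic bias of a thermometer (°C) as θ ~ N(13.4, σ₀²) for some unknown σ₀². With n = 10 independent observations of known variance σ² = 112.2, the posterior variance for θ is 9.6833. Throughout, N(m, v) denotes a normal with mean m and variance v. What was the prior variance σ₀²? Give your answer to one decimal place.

σ₀² = 70.7

For the Normal–Normal model with known σ², precisions add: τ_n = τ₀ + n/σ².
So 1/σ₀² = 1/9.6833 − 10/112.2 = 0.103271 − 0.089127 = 0.014144.
Hence σ₀² = 1/0.014144 ≈ 70.7.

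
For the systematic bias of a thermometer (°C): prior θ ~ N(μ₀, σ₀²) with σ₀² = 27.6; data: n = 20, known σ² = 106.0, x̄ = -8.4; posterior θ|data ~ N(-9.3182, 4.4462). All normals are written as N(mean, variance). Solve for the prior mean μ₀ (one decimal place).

μ₀ = -14.1

With known observation variance, the Normal–Normal posterior has precision τ_n = τ₀ + n/σ² and mean μ_n = (τ₀μ₀ + (n/σ²)x̄)/τ_n.
Here τ₀ = 1/27.6 = 0.036232 and τ_data = 20/106.0 = 0.188679, so τ_n = 0.224911.
Rearranging for μ₀: μ₀ = (μ_n·τ_n − τ_data·x̄)/τ₀ = (-9.3182·0.224911 − 0.188679·-8.4) / 0.036232 = -0.510862/0.036232 ≈ -14.1.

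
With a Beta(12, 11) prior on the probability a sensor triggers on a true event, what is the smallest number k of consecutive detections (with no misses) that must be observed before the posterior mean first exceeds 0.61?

k = 6

After k detections and 0 misses the posterior is Beta(12+k, 11), with mean (12+k)/(12+11+k).
Set (12+k)/(23+k) > 0.61 and solve: k > (0.61·23 − 12)/(1 − 0.61) = 5.205.
The smallest integer exceeding 5.205 is 6, and checking k=6: (18)/(29) = 0.6207 > 0.61.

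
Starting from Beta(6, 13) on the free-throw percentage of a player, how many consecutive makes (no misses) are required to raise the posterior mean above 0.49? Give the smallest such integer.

k = 7

After k makes and 0 misses the posterior is Beta(6+k, 13), with mean (6+k)/(6+13+k).
Set (6+k)/(19+k) > 0.49 and solve: k > (0.49·19 − 6)/(1 − 0.49) = 6.490.
The smallest integer exceeding 6.490 is 7.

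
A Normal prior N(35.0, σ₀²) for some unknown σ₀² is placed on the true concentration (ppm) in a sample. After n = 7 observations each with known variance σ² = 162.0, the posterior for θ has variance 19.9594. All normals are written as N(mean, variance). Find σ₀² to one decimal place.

Posterior precision equals prior precision plus data precision: 1/σ_n² = 1/σ₀² + n/σ².
So 1/σ₀² = 1/19.9594 − 7/162.0 = 0.050102 − 0.043210 = 0.006892.
Hence σ₀² = 1/0.006892 ≈ 145.1.

σ₀² = 145.1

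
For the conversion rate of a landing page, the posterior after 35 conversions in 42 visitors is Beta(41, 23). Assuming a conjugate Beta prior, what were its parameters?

Beta(6, 16)

A Beta(a, b) prior with s successes and f failures in binomial data gives a Beta(a+s, b+f) posterior.
Subtract the data counts: 41−35=6, 23−7=16.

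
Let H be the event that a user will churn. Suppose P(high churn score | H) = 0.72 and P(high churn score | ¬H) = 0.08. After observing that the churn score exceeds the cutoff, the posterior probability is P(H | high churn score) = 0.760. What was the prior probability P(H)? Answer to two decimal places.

In odds form, posterior odds = prior odds × likelihood ratio, so prior odds = posterior odds ÷ LR.
Posterior odds = 0.760/(1−0.760) = 3.1667. LR = 0.72/0.08 = 9.0000.
Prior odds = 3.1667/9.0000 = 0.3519, so P(H) = 0.3519/(1+0.3519) ≈ 0.26.

P(H) = 0.26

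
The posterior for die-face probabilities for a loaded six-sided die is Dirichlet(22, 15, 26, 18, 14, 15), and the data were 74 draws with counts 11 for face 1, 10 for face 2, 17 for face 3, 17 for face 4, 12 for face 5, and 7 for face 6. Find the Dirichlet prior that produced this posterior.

For a Dirichlet(α) prior with multinomial counts c, the posterior is Dirichlet(α + c) componentwise.
Subtract each count from the matching posterior parameter: 22−11=11, 15−10=5, 26−17=9, 18−17=1, 14−12=2, 15−7=8.

Dirichlet(11, 5, 9, 1, 2, 8)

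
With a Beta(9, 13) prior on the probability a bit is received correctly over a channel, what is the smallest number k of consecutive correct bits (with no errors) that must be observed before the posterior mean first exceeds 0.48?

k = 4

After k correct bits and 0 errors the posterior is Beta(9+k, 13), with mean (9+k)/(9+13+k).
Set (9+k)/(22+k) > 0.48 and solve: k > (0.48·22 − 9)/(1 − 0.48) = 3.000.
The smallest integer exceeding 3.000 is 4.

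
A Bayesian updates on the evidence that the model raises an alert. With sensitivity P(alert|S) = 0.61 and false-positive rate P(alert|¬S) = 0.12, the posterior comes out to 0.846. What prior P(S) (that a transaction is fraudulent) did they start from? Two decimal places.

Bayes' rule in odds form gives O(S|E) = O(S)·[P(E|S)/P(E|¬S)], hence O(S) = O(S|E)/LR.
Posterior odds = 0.846/(1−0.846) = 5.4935. LR = 0.61/0.12 = 5.0833.
Prior odds = 5.4935/5.0833 = 1.0807, so P(S) = 1.0807/(1+1.0807) ≈ 0.52.

P(S) = 0.52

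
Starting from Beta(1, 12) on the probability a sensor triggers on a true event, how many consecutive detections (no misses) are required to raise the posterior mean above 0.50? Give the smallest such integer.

After k detections and 0 misses the posterior is Beta(1+k, 12), with mean (1+k)/(1+12+k).
Set (1+k)/(13+k) > 0.50 and solve: k > (0.50·13 − 1)/(1 − 0.50) = 11.000.
The smallest integer exceeding 11.000 is 12, and checking k=12: (13)/(25) = 0.5200 > 0.50.

k = 12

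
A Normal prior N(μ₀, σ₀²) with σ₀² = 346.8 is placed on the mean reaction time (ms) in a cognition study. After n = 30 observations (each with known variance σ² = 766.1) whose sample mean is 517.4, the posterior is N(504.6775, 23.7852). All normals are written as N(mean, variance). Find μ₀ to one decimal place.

μ₀ = 331.9

With known observation variance, the Normal–Normal posterior has precision τ_n = τ₀ + n/σ² and mean μ_n = (τ₀μ₀ + (n/σ²)x̄)/τ_n.
Here τ₀ = 1/346.8 = 0.002884 and τ_data = 30/766.1 = 0.039159, so τ_n = 0.042043.
Rearranging for μ₀: μ₀ = (μ_n·τ_n − τ_data·x̄)/τ₀ = (504.6775·0.042043 − 0.039159·517.4) / 0.002884 = 0.957290/0.002884 ≈ 331.9.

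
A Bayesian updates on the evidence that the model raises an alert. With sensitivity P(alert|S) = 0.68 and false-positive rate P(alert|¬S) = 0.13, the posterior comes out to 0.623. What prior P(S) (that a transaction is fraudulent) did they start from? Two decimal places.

P(S) = 0.24

In odds form, posterior odds = prior odds × likelihood ratio, so prior odds = posterior odds ÷ LR.
Posterior odds = 0.623/(1−0.623) = 1.6525. LR = 0.68/0.13 = 5.2308.
Prior odds = 1.6525/5.2308 = 0.3159, so P(S) = 0.3159/(1+0.3159) ≈ 0.24.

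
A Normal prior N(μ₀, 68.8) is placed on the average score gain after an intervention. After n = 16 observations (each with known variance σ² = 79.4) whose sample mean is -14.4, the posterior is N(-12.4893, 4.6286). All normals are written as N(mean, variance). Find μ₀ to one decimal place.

With known observation variance, the Normal–Normal posterior has precision τ_n = τ₀ + n/σ² and mean μ_n = (τ₀μ₀ + (n/σ²)x̄)/τ_n.
Here τ₀ = 1/68.8 = 0.014535 and τ_data = 16/79.4 = 0.201511, so τ_n = 0.216046.
Rearranging for μ₀: μ₀ = (μ_n·τ_n − τ_data·x̄)/τ₀ = (-12.4893·0.216046 − 0.201511·-14.4) / 0.014535 = 0.203495/0.014535 ≈ 14.0.

μ₀ = 14.0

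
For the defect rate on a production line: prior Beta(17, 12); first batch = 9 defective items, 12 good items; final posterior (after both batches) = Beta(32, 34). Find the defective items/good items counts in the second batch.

Because Beta–binomial updating is additive in the counts, the combined data contributed (α_post−α_prior, β_post−β_prior) successes and failures.
Total across both batches: 32−17=15 defective items, 34−12=22 good items.
Subtract the first batch: 15−9=6 defective items and 22−12=10 good items.

6 defective items and 10 good items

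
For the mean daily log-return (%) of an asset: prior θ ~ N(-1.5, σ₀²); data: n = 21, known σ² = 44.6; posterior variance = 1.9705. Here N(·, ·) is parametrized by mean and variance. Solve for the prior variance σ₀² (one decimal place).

Posterior precision equals prior precision plus data precision: 1/σ_n² = 1/σ₀² + n/σ².
So 1/σ₀² = 1/1.9705 − 21/44.6 = 0.507485 − 0.470852 = 0.036633.
Hence σ₀² = 1/0.036633 ≈ 27.3.

σ₀² = 27.3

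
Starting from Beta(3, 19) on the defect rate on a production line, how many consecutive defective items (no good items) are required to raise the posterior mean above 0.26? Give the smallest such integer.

k = 4

After k defective items and 0 good items the posterior is Beta(3+k, 19), with mean (3+k)/(3+19+k).
Set (3+k)/(22+k) > 0.26 and solve: k > (0.26·22 − 3)/(1 − 0.26) = 3.676.
The smallest integer exceeding 3.676 is 4, and checking k=4: (7)/(26) = 0.2692 > 0.26.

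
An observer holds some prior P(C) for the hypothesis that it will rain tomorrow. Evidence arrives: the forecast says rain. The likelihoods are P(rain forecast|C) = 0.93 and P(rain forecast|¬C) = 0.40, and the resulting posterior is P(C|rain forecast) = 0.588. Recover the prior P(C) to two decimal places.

P(C) = 0.38

Bayes' rule in odds form gives O(C|E) = O(C)·[P(E|C)/P(E|¬C)], hence O(C) = O(C|E)/LR.
Posterior odds = 0.588/(1−0.588) = 1.4272. LR = 0.93/0.40 = 2.3250.
Prior odds = 1.4272/2.3250 = 0.6138, so P(C) = 0.6138/(1+0.6138) ≈ 0.38.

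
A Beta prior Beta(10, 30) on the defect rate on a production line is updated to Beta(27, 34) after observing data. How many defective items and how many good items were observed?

17 defective items and 4 good items

A Beta(a, b) prior with s successes and f failures in binomial data gives a Beta(a+s, b+f) posterior.
So s = 27 − 10 = 17 and f = 34 − 30 = 4.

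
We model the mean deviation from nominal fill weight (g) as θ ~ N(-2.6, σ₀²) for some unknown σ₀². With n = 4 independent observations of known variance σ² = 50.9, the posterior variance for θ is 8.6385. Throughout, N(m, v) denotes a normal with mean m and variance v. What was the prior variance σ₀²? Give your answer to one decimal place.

σ₀² = 26.9

For the Normal–Normal model with known σ², precisions add: τ_n = τ₀ + n/σ².
So 1/σ₀² = 1/8.6385 − 4/50.9 = 0.115761 − 0.078585 = 0.037176.
Hence σ₀² = 1/0.037176 ≈ 26.9.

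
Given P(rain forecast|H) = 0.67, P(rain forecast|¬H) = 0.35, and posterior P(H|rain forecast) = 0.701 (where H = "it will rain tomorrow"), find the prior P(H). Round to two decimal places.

Bayes' rule in odds form gives O(H|E) = O(H)·[P(E|H)/P(E|¬H)], hence O(H) = O(H|E)/LR.
Posterior odds = 0.701/(1−0.701) = 2.3445. LR = 0.67/0.35 = 1.9143.
Prior odds = 2.3445/1.9143 = 1.2247, so P(H) = 1.2247/(1+1.2247) ≈ 0.55.

P(H) = 0.55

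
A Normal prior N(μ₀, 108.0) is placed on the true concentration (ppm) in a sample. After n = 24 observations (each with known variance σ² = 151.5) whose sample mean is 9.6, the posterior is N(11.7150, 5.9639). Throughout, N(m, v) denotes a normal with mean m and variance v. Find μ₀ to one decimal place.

The posterior mean is a precision-weighted average: μ_n = (τ₀μ₀ + τ_data·x̄)/(τ₀+τ_data), with τ₀=1/σ₀² and τ_data=n/σ².
Here τ₀ = 1/108.0 = 0.009259 and τ_data = 24/151.5 = 0.158416, so τ_n = 0.167675.
Rearranging for μ₀: μ₀ = (μ_n·τ_n − τ_data·x̄)/τ₀ = (11.7150·0.167675 − 0.158416·9.6) / 0.009259 = 0.443519/0.009259 ≈ 47.9.

μ₀ = 47.9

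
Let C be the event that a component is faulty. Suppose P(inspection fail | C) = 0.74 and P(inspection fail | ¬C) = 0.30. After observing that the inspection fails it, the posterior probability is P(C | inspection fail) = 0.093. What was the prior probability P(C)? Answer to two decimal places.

P(C) = 0.04

In odds form, posterior odds = prior odds × likelihood ratio, so prior odds = posterior odds ÷ LR.
Posterior odds = 0.093/(1−0.093) = 0.1025. LR = 0.74/0.30 = 2.4667.
Prior odds = 0.1025/2.4667 = 0.0416, so P(C) = 0.0416/(1+0.0416) ≈ 0.04.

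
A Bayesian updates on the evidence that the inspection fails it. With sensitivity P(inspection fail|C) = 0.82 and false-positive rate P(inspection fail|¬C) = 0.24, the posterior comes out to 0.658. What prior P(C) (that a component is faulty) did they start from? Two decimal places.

P(C) = 0.36

In odds form, posterior odds = prior odds × likelihood ratio, so prior odds = posterior odds ÷ LR.
Posterior odds = 0.658/(1−0.658) = 1.9240. LR = 0.82/0.24 = 3.4167.
Prior odds = 1.9240/3.4167 = 0.5631, so P(C) = 0.5631/(1+0.5631) ≈ 0.36.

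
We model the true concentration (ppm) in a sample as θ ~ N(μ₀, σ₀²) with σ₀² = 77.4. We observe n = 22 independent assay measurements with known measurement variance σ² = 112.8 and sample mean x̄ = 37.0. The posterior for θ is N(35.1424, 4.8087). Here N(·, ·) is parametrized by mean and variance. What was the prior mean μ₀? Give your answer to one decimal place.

μ₀ = 7.1

The posterior mean is a precision-weighted average: μ_n = (τ₀μ₀ + τ_data·x̄)/(τ₀+τ_data), with τ₀=1/σ₀² and τ_data=n/σ².
Here τ₀ = 1/77.4 = 0.012920 and τ_data = 22/112.8 = 0.195035, so τ_n = 0.207955.
Rearranging for μ₀: μ₀ = (μ_n·τ_n − τ_data·x̄)/τ₀ = (35.1424·0.207955 − 0.195035·37.0) / 0.012920 = 0.091743/0.012920 ≈ 7.1.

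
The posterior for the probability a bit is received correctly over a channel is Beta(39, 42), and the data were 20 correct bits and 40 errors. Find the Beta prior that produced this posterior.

Beta is conjugate to the binomial likelihood: posterior = Beta(α+s, β+f).
So α = 39 − 20 = 19 and β = 42 − 40 = 2.

Beta(19, 2)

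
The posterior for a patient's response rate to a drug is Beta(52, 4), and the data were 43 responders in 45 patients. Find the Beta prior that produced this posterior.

Beta is conjugate to the binomial likelihood: posterior = Beta(a+s, b+f).
Subtract the data counts: 52−43=9, 4−2=2.

Beta(9, 2)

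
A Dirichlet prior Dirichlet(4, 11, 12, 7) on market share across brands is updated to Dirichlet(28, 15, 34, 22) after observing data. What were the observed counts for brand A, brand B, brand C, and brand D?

counts (24, 4, 22, 15)

For a Dirichlet(α) prior with multinomial counts c, the posterior is Dirichlet(α + c) componentwise.
Counts are posterior − prior componentwise: 28−4=24, 15−11=4, 34−12=22, 22−7=15.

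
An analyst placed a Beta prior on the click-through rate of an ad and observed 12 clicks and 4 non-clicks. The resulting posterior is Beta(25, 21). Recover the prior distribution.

Beta(13, 17)

Beta is conjugate to the binomial likelihood: posterior = Beta(α+s, β+f).
So α = 25 − 12 = 13 and β = 21 − 4 = 17.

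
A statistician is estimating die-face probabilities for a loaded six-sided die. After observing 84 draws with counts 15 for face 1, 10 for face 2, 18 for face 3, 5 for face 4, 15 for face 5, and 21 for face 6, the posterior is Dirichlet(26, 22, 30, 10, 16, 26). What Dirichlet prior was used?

For a Dirichlet(α) prior with multinomial counts c, the posterior is Dirichlet(α + c) componentwise.
Subtract each count from the matching posterior parameter: 26−15=11, 22−10=12, 30−18=12, 10−5=5, 16−15=1, 26−21=5.

Dirichlet(11, 12, 12, 5, 1, 5)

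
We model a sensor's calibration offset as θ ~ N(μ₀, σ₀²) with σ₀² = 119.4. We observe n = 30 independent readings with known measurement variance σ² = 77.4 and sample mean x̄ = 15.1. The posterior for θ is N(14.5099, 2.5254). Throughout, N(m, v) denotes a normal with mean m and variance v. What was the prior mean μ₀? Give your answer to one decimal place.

With known observation variance, the Normal–Normal posterior has precision τ_n = τ₀ + n/σ² and mean μ_n = (τ₀μ₀ + (n/σ²)x̄)/τ_n.
Here τ₀ = 1/119.4 = 0.008375 and τ_data = 30/77.4 = 0.387597, so τ_n = 0.395972.
Rearranging for μ₀: μ₀ = (μ_n·τ_n − τ_data·x̄)/τ₀ = (14.5099·0.395972 − 0.387597·15.1) / 0.008375 = -0.107201/0.008375 ≈ -12.8.

μ₀ = -12.8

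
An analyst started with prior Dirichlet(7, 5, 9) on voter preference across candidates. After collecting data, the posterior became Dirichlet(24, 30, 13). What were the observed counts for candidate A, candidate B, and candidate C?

counts (17, 25, 4)

For a Dirichlet(α) prior with multinomial counts c, the posterior is Dirichlet(α + c) componentwise.
Counts are posterior − prior componentwise: 24−7=17, 30−5=25, 13−9=4.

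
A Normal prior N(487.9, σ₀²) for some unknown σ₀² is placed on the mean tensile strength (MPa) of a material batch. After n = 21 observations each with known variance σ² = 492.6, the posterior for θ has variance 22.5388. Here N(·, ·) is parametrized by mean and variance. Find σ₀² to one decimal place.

Posterior precision equals prior precision plus data precision: 1/σ_n² = 1/σ₀² + n/σ².
So 1/σ₀² = 1/22.5388 − 21/492.6 = 0.044368 − 0.042631 = 0.001737.
Hence σ₀² = 1/0.001737 ≈ 575.7.

σ₀² = 575.7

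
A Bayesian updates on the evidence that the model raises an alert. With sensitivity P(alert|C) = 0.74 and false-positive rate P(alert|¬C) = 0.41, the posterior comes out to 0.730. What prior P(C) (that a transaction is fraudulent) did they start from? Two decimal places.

P(C) = 0.60

In odds form, posterior odds = prior odds × likelihood ratio, so prior odds = posterior odds ÷ LR.
Posterior odds = 0.730/(1−0.730) = 2.7037. LR = 0.74/0.41 = 1.8049.
Prior odds = 2.7037/1.8049 = 1.4980, so P(C) = 1.4980/(1+1.4980) ≈ 0.60.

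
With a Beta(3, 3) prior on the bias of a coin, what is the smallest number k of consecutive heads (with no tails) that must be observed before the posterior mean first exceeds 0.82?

After k heads and 0 tails the posterior is Beta(3+k, 3), with mean (3+k)/(3+3+k).
Set (3+k)/(6+k) > 0.82 and solve: k > (0.82·6 − 3)/(1 − 0.82) = 10.667.
The smallest integer exceeding 10.667 is 11, and checking k=11: (14)/(17) = 0.8235 > 0.82.

k = 11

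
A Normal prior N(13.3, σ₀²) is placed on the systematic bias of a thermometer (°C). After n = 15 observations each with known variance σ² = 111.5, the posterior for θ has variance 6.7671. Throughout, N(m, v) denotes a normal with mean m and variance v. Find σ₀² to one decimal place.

Posterior precision equals prior precision plus data precision: 1/σ_n² = 1/σ₀² + n/σ².
So 1/σ₀² = 1/6.7671 − 15/111.5 = 0.147774 − 0.134529 = 0.013245.
Hence σ₀² = 1/0.013245 ≈ 75.5.

σ₀² = 75.5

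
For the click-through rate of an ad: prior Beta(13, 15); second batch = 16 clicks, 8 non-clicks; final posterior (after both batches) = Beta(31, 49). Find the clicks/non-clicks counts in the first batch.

2 clicks and 26 non-clicks

Because Beta–binomial updating is additive in the counts, the combined data contributed (α_post−α_prior, β_post−β_prior) successes and failures.
Total across both batches: 31−13=18 clicks, 49−15=34 non-clicks.
Subtract the second batch: 18−16=2 clicks and 34−8=26 non-clicks.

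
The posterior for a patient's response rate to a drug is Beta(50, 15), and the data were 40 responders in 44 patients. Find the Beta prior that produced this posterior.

Under Beta–binomial conjugacy the posterior parameters are (α+s, β+f).
So α = 50 − 40 = 10 and β = 15 − 4 = 11.

Beta(10, 11)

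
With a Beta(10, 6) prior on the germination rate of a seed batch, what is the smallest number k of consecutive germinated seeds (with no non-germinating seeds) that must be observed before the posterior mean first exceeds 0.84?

After k germinated seeds and 0 non-germinating seeds the posterior is Beta(10+k, 6), with mean (10+k)/(10+6+k).
Set (10+k)/(16+k) > 0.84 and solve: k > (0.84·16 − 10)/(1 − 0.84) = 21.500.
The smallest integer exceeding 21.500 is 22, and checking k=22: (32)/(38) = 0.8421 > 0.84.

k = 22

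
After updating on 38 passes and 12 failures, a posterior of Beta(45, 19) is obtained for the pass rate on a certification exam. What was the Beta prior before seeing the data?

Beta(7, 7)

Beta is conjugate to the binomial likelihood: posterior = Beta(α+s, β+f).
So α = 45 − 38 = 7 and β = 19 − 12 = 7.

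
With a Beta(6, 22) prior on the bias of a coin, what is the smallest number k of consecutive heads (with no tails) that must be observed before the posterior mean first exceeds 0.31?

k = 4

After k heads and 0 tails the posterior is Beta(6+k, 22), with mean (6+k)/(6+22+k).
Set (6+k)/(28+k) > 0.31 and solve: k > (0.31·28 − 6)/(1 − 0.31) = 3.884.
The smallest integer exceeding 3.884 is 4, and checking k=4: (10)/(32) = 0.3125 > 0.31.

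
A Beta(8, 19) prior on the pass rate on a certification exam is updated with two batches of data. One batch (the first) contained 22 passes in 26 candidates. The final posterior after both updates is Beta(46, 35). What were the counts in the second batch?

Because Beta–binomial updating is additive in the counts, the combined data contributed (α_post−α_prior, β_post−β_prior) successes and failures.
Total across both batches: 46−8=38 passes, 35−19=16 failures.
Subtract the first batch: 38−22=16 passes and 16−4=12 failures.

16 passes and 12 failures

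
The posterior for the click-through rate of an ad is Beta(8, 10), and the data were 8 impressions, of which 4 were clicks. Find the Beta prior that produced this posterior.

A Beta(a, b) prior with s successes and f failures in binomial data gives a Beta(a+s, b+f) posterior.
So a = 8 − 4 = 4 and b = 10 − 4 = 6.

Beta(4, 6)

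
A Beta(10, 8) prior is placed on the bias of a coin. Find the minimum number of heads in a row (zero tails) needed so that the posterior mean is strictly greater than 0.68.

After k heads and 0 tails the posterior is Beta(10+k, 8), with mean (10+k)/(10+8+k).
Set (10+k)/(18+k) > 0.68 and solve: k > (0.68·18 − 10)/(1 − 0.68) = 7.000.
The smallest integer exceeding 7.000 is 8, and checking k=8: (18)/(26) = 0.6923 > 0.68.

k = 8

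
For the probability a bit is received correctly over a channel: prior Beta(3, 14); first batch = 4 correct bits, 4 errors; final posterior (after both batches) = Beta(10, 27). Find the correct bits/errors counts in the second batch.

3 correct bits and 9 errors

Sequential conjugate updates are equivalent to a single update on the pooled data, so total successes = posterior α − prior α and total failures = posterior β − prior β.
Total across both batches: 10−3=7 correct bits, 27−14=13 errors.
Subtract the first batch: 7−4=3 correct bits and 13−4=9 errors.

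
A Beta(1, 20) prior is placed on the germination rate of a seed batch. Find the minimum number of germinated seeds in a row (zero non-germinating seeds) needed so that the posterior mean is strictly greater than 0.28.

k = 7

After k germinated seeds and 0 non-germinating seeds the posterior is Beta(1+k, 20), with mean (1+k)/(1+20+k).
Set (1+k)/(21+k) > 0.28 and solve: k > (0.28·21 − 1)/(1 − 0.28) = 6.778.
The smallest integer exceeding 6.778 is 7.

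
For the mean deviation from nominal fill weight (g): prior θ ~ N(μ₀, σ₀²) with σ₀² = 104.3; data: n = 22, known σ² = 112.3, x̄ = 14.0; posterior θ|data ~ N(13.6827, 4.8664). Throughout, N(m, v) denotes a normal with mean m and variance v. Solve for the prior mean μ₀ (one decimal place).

μ₀ = 7.2

With known observation variance, the Normal–Normal posterior has precision τ_n = τ₀ + n/σ² and mean μ_n = (τ₀μ₀ + (n/σ²)x̄)/τ_n.
Here τ₀ = 1/104.3 = 0.009588 and τ_data = 22/112.3 = 0.195904, so τ_n = 0.205492.
Rearranging for μ₀: μ₀ = (μ_n·τ_n − τ_data·x̄)/τ₀ = (13.6827·0.205492 − 0.195904·14.0) / 0.009588 = 0.069029/0.009588 ≈ 7.2.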